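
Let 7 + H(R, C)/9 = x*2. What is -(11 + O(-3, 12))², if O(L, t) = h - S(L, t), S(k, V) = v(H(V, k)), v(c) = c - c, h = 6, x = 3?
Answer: -289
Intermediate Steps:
H(R, C) = -9 (H(R, C) = -63 + 9*(3*2) = -63 + 9*6 = -63 + 54 = -9)
v(c) = 0
S(k, V) = 0
O(L, t) = 6 (O(L, t) = 6 - 1*0 = 6 + 0 = 6)
-(11 + O(-3, 12))² = -(11 + 6)² = -1*17² = -1*289 = -289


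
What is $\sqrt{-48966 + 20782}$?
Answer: $2 i \sqrt{7046} \approx 167.88 i$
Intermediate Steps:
$\sqrt{-48966 + 20782} = \sqrt{-28184} = 2 i \sqrt{7046}$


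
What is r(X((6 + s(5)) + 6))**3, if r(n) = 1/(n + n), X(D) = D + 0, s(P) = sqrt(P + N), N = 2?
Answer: 495/5142706 - 439*sqrt(7)/20570824 ≈ 3.9790e-5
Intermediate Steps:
s(P) = sqrt(2 + P) (s(P) = sqrt(P + 2) = sqrt(2 + P))
X(D) = D
r(n) = 1/(2*n)
r(X((6 + s(5)) + 6))**3 = (1/(2*((6 + sqrt(2 + 5)) + 6)))**3 = (1/(2*((6 + sqrt(7)) + 6)))**3 = (1/(2*(12 + sqrt(7))))**3 = 1/(8*(12 + sqrt(7))**3)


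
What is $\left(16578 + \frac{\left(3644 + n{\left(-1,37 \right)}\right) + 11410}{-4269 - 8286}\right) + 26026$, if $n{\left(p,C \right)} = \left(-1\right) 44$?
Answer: $\frac{106975642}{2511} \approx 42603.0$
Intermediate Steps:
$n{\left(p,C \right)} = -44$
$\left(16578 + \frac{\left(3644 + n{\left(-1,37 \right)}\right) + 11410}{-4269 - 8286}\right) + 26026 = \left(16578 + \frac{\left(3644 - 44\right) + 11410}{-4269 - 8286}\right) + 26026 = \left(16578 + \frac{3600 + 11410}{-12555}\right) + 26026 = \left(16578 + 15010 \left(- \frac{1}{12555}\right)\right) + 26026 = \left(16578 - \frac{3002}{2511}\right) + 26026 = \frac{41624356}{2511} + 26026 = \frac{106975642}{2511}$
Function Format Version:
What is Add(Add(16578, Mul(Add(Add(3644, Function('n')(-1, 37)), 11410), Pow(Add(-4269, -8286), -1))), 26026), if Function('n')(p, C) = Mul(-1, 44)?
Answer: Rational(106975642, 2511) ≈ 42603.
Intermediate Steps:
Function('n')(p, C) = -44
Add(Add(16578, Mul(Add(Add(3644, Function('n')(-1, 37)), 11410), Pow(Add(-4269, -8286), -1))), 26026) = Add(Add(16578, Mul(Add(Add(3644, -44), 11410), Pow(Add(-4269, -8286), -1))), 26026) = Add(Add(16578, Mul(Add(3600, 11410), Pow(-12555, -1))), 26026) = Add(Add(16578, Mul(15010, Rational(-1, 12555))), 26026) = Add(Add(16578, Rational(-3002, 2511)), 26026) = Add(Rational(41624356, 2511), 26026) = Rational(106975642, 2511)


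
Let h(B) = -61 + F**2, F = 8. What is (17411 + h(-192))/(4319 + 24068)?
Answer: 17414/28387 ≈ 0.61345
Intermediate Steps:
h(B) = 3 (h(B) = -61 + 8**2 = -61 + 64 = 3)
(17411 + h(-192))/(4319 + 24068) = (17411 + 3)/(4319 + 24068) = 17414/28387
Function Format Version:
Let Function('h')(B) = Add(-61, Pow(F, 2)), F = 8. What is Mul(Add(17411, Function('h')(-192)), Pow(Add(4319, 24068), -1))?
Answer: Rational(17414, 28387) ≈ 0.61345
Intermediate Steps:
Function('h')(B) = 3 (Function('h')(B) = Add(-61, Pow(8, 2)) = Add(-61, 64) = 3)
Mul(Add(17411, Function('h')(-192)), Pow(Add(4319, 24068), -1)) = Mul(Add(17411, 3), Pow(Add(4319, 24068), -1)) = Mul(17414, Pow(28387, -1)) = Mul(17414, Rational(1, 28387)) = Rational(17414, 28387)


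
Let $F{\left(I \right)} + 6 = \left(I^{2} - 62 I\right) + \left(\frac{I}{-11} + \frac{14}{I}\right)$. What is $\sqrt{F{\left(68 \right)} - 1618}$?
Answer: $\frac{i \sqrt{170925106}}{374} \approx 34.957 i$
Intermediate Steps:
$F{\left(I \right)} = -6 + I^{2} + \frac{14}{I} - \frac{683 I}{11}$ ($F{\left(I \right)} = -6 + \left(\left(I^{2} - 62 I\right) + \left(\frac{I}{-11} + \frac{14}{I}\right)\right) = -6 + \left(\left(I^{2} - 62 I\right) + \left(I \left(- \frac{1}{11}\right) + \frac{14}{I}\right)\right) = -6 - \left(- I^{2} - \frac{14}{I} + \frac{683 I}{11}\right) = -6 + \left(I^{2} + \frac{14}{I} - \frac{683 I}{11}\right) = -6 + I^{2} + \frac{14}{I} - \frac{683 I}{11}$)
$\sqrt{F{\left(68 \right)} - 1618} = \sqrt{\left(-6 + 68^{2} + \frac{14}{68} - \frac{46444}{11}\right) - 1618} = \sqrt{\left(-6 + 4624 + 14 \cdot \frac{1}{68} - \frac{46444}{11}\right) - 1618} = \sqrt{\left(-6 + 4624 + \frac{7}{34} - \frac{46444}{11}\right) - 1618} = \sqrt{\frac{148113}{374} - 1618} = \sqrt{- \frac{457019}{374}} = \frac{i \sqrt{170925106}}{374}$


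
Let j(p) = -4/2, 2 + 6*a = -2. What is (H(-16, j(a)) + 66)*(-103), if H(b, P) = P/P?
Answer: -6901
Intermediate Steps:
a = -2/3 (a = -1/3 + (1/6)*(-2) = -1/3 - 1/3 = -2/3 ≈ -0.66667)
j(p) = -2 (j(p) = -4*1/2 = -2)
H(b, P) = 1
(H(-16, j(a)) + 66)*(-103) = (1 + 66)*(-103) = 67*(-103) = -6901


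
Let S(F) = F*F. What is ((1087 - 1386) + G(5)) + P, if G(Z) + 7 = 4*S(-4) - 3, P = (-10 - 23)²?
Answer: 844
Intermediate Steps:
S(F) = F²
P = 1089 (P = (-33)² = 1089)
G(Z) = 54 (G(Z) = -7 + (4*(-4)² - 3) = -7 + (4*16 - 3) = -7 + (64 - 3) = -7 + 61 = 54)
((1087 - 1386) + G(5)) + P = ((1087 - 1386) + 54) + 1089 = (-299 + 54) + 1089 = -245 + 1089 = 844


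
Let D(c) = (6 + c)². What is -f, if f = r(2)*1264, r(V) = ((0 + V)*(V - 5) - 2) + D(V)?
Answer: -70784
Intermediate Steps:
r(V) = -2 + (6 + V)² + V*(-5 + V) (r(V) = ((0 + V)*(V - 5) - 2) + (6 + V)² = (V*(-5 + V) - 2) + (6 + V)² = (-2 + V*(-5 + V)) + (6 + V)² = -2 + (6 + V)² + V*(-5 + V))
f = 70784 (f = (34 + 2*2² + 7*2)*1264 = (34 + 2*4 + 14)*1264 = (34 + 8 + 14)*1264 = 56*1264 = 70784)
-f = -1*70784 = -70784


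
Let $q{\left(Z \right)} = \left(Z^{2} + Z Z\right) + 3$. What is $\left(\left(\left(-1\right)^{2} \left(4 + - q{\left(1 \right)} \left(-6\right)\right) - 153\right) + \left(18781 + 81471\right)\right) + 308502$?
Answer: $408635$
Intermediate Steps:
$q{\left(Z \right)} = 3 + 2 Z^{2}$ ($q{\left(Z \right)} = \left(Z^{2} + Z^{2}\right) + 3 = 2 Z^{2} + 3 = 3 + 2 Z^{2}$)
$\left(\left(\left(-1\right)^{2} \left(4 + - q{\left(1 \right)} \left(-6\right)\right) - 153\right) + \left(18781 + 81471\right)\right) + 308502 = \left(\left(\left(-1\right)^{2} \left(4 + - (3 + 2 \cdot 1^{2}) \left(-6\right)\right) - 153\right) + \left(18781 + 81471\right)\right) + 308502 = \left(\left(1 \left(4 + - (3 + 2 \cdot 1) \left(-6\right)\right) - 153\right) + 100252\right) + 308502 = \left(\left(1 \left(4 + - (3 + 2) \left(-6\right)\right) - 153\right) + 100252\right) + 308502 = \left(\left(1 \left(4 + \left(-1\right) 5 \left(-6\right)\right) - 153\right) + 100252\right) + 308502 = \left(\left(1 \left(4 - -30\right) - 153\right) + 100252\right) + 308502 = \left(\left(1 \left(4 + 30\right) - 153\right) + 100252\right) + 308502 = \left(\left(1 \cdot 34 - 153\right) + 100252\right) + 308502 = \left(\left(34 - 153\right) + 100252\right) + 308502 = \left(-119 + 100252\right) + 308502 = 100133 + 308502 = 408635$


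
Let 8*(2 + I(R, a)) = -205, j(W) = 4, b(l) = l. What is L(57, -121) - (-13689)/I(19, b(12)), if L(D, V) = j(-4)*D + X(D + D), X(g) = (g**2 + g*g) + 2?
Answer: 437350/17 ≈ 25726.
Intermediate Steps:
I(R, a) = -221/8 (I(R, a) = -2 + (1/8)*(-205) = -2 - 205/8 = -221/8)
X(g) = 2 + 2*g**2 (X(g) = (g**2 + g**2) + 2 = 2*g**2 + 2 = 2 + 2*g**2)
L(D, V) = 2 + 4*D + 8*D**2 (L(D, V) = 4*D + (2 + 2*(D + D)**2) = 4*D + (2 + 2*(2*D)**2) = 4*D + (2 + 2*(4*D**2)) = 4*D + (2 + 8*D**2) = 2 + 4*D + 8*D**2)
L(57, -121) - (-13689)/I(19, b(12)) = (2 + 4*57 + 8*57**2) - (-13689)/(-221/8) = (2 + 228 + 8*3249) - (-13689)*(-8)/221 = (2 + 228 + 25992) - 1*8424/17 = 26222 - 8424/17 = 437350/17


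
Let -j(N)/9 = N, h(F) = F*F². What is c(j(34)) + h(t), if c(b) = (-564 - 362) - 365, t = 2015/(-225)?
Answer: -183093202/91125 ≈ -2009.3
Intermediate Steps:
t = -403/45 (t = 2015*(-1/225) = -403/45 ≈ -8.9556)
h(F) = F³
j(N) = -9*N
c(b) = -1291 (c(b) = -926 - 365 = -1291)
c(j(34)) + h(t) = -1291 + (-403/45)³ = -1291 - 65450827/91125 = -183093202/91125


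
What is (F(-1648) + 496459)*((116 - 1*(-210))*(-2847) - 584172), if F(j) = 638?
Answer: -751756810518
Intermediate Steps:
(F(-1648) + 496459)*((116 - 1*(-210))*(-2847) - 584172) = (638 + 496459)*((116 - 1*(-210))*(-2847) - 584172) = 497097*((116 + 210)*(-2847) - 584172) = 497097*(326*(-2847) - 584172) = 497097*(-928122 - 584172) = 497097*(-1512294) = -751756810518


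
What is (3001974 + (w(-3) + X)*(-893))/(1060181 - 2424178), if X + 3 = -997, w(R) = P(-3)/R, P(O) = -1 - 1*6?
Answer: -11678671/4091991 ≈ -2.8540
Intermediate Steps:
P(O) = -7 (P(O) = -1 - 6 = -7)
w(R) = -7/R
X = -1000 (X = -3 - 997 = -1000)
(3001974 + (w(-3) + X)*(-893))/(1060181 - 2424178) = (3001974 + (-7/(-3) - 1000)*(-893))/(1060181 - 2424178) = (3001974 + (-7*(-⅓) - 1000)*(-893))/(-1363997) = (3001974 + (7/3 - 1000)*(-893))*(-1/1363997) = (3001974 - 2993/3*(-893))*(-1/1363997) = (3001974 + 2672749/3)*(-1/1363997) = (11678671/3)*(-1/1363997) = -11678671/4091991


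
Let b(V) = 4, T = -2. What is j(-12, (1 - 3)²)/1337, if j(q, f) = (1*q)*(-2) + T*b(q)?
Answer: 16/1337 ≈ 0.011967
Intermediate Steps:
j(q, f) = -8 - 2*q (j(q, f) = (1*q)*(-2) - 2*4 = q*(-2) - 8 = -2*q - 8 = -8 - 2*q)
j(-12, (1 - 3)²)/1337 = (-8 - 2*(-12))/1337 = (-8 + 24)*(1/1337) = 16*(1/1337) = 16/1337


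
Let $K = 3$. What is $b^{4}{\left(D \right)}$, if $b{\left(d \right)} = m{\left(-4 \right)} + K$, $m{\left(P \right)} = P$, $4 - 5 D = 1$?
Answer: $1$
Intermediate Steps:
$D = \frac{3}{5}$ ($D = \frac{4}{5} - \frac{1}{5} = \frac{3}{5} \approx 0.6$)
$b{\left(d \right)} = -1$ ($b{\left(d \right)} = -4 + 3 = -1$)
$b^{4}{\left(D \right)} = \left(-1\right)^{4} = 1$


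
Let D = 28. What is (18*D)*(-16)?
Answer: -8064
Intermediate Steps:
(18*D)*(-16) = (18*28)*(-16) = 504*(-16) = -8064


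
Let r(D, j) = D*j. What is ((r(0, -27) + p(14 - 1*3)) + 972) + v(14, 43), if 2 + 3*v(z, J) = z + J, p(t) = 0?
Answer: 2971/3 ≈ 990.33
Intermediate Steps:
v(z, J) = -2/3 + J/3 + z/3 (v(z, J) = -2/3 + (z + J)/3 = -2/3 + (J + z)/3 = -2/3 + (J/3 + z/3) = -2/3 + J/3 + z/3)
((r(0, -27) + p(14 - 1*3)) + 972) + v(14, 43) = ((0*(-27) + 0) + 972) + (-2/3 + (1/3)*43 + (1/3)*14) = ((0 + 0) + 972) + (-2/3 + 43/3 + 14/3) = (0 + 972) + 55/3 = 972 + 55/3 = 2971/3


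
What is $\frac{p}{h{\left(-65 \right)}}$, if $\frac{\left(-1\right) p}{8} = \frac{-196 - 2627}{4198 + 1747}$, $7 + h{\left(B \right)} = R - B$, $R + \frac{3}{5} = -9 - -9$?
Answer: $\frac{22584}{341243} \approx 0.066182$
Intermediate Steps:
$R = - \frac{3}{5}$ ($R = - \frac{3}{5} - 0 = - \frac{3}{5} + \left(-9 + 9\right) = - \frac{3}{5} + 0 = - \frac{3}{5} \approx -0.6$)
$h{\left(B \right)} = - \frac{38}{5} - B$ ($h{\left(B \right)} = -7 - \left(\frac{3}{5} + B\right) = - \frac{38}{5} - B$)
$p = \frac{22584}{5945}$ ($p = - 8 \frac{-196 - 2627}{4198 + 1747} = - 8 \left(- \frac{2823}{5945}\right) = - 8 \left(\left(-2823\right) \frac{1}{5945}\right) = \left(-8\right) \left(- \frac{2823}{5945}\right) = \frac{22584}{5945} \approx 3.7988$)
$\frac{p}{h{\left(-65 \right)}} = \frac{22584}{5945 \left(- \frac{38}{5} - -65\right)} = \frac{22584}{5945 \left(- \frac{38}{5} + 65\right)} = \frac{22584}{5945 \cdot \frac{287}{5}} = \frac{22584}{5945} \cdot \frac{5}{287} = \frac{22584}{341243}$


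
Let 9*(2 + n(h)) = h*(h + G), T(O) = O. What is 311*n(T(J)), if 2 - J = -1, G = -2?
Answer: -1555/3 ≈ -518.33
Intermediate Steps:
J = 3 (J = 2 - 1*(-1) = 2 + 1 = 3)
n(h) = -2 + h*(-2 + h)/9 (n(h) = -2 + (h*(h - 2))/9 = -2 + (h*(-2 + h))/9 = -2 + h*(-2 + h)/9)
311*n(T(J)) = 311*(-2 - 2/9*3 + (⅑)*3²) = 311*(-2 - ⅔ + (⅑)*9) = 311*(-2 - ⅔ + 1) = 311*(-5/3) = -1555/3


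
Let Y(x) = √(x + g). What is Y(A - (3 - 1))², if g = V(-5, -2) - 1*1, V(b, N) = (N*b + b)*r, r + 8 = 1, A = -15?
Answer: -53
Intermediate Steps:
r = -7 (r = -8 + 1 = -7)
V(b, N) = -7*b - 7*N*b (V(b, N) = (N*b + b)*(-7) = (b + N*b)*(-7) = -7*b - 7*N*b)
g = -36 (g = -7*(-5)*(1 - 2) - 1*1 = -7*(-5)*(-1) - 1 = -35 - 1 = -36)
Y(x) = √(-36 + x) (Y(x) = √(x - 36) = √(-36 + x))
Y(A - (3 - 1))² = (√(-36 + (-15 - (3 - 1))))² = (√(-36 + (-15 - 1*2)))² = (√(-36 + (-15 - 2)))² = (√(-36 - 17))² = (√(-53))² = (I*√53)² = -53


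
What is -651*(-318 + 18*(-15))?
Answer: 382788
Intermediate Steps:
-651*(-318 + 18*(-15)) = -651*(-318 - 270) = -651*(-588) = 382788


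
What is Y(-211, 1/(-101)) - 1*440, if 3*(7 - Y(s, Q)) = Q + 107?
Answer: -47335/101 ≈ -468.66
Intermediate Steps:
Y(s, Q) = -86/3 - Q/3 (Y(s, Q) = 7 - (Q + 107)/3 = 7 - (107 + Q)/3 = 7 + (-107/3 - Q/3) = -86/3 - Q/3)
Y(-211, 1/(-101)) - 1*440 = (-86/3 - ⅓/(-101)) - 1*440 = (-86/3 - ⅓*(-1/101)) - 440 = (-86/3 + 1/303) - 440 = -2895/101 - 440 = -47335/101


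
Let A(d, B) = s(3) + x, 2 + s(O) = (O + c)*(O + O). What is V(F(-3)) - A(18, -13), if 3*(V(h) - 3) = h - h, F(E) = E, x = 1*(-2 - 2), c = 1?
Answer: -15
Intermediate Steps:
s(O) = -2 + 2*O*(1 + O) (s(O) = -2 + (O + 1)*(O + O) = -2 + (1 + O)*(2*O) = -2 + 2*O*(1 + O))
x = -4 (x = 1*(-4) = -4)
A(d, B) = 18 (A(d, B) = (-2 + 2*3 + 2*3²) - 4 = (-2 + 6 + 2*9) - 4 = (-2 + 6 + 18) - 4 = 22 - 4 = 18)
V(h) = 3 (V(h) = 3 + (h - h)/3 = 3 + (⅓)*0 = 3 + 0 = 3)
V(F(-3)) - A(18, -13) = 3 - 1*18 = 3 - 18 = -15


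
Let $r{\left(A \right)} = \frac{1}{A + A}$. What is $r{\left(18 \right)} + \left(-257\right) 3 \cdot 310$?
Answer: $- \frac{8604359}{36} \approx -2.3901 \cdot 10^{5}$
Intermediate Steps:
$r{\left(A \right)} = \frac{1}{2 A}$
$r{\left(18 \right)} + \left(-257\right) 3 \cdot 310 = \frac{1}{2 \cdot 18} + \left(-257\right) 3 \cdot 310 = \frac{1}{2} \cdot \frac{1}{18} - 239010 = \frac{1}{36} - 239010 = - \frac{8604359}{36}$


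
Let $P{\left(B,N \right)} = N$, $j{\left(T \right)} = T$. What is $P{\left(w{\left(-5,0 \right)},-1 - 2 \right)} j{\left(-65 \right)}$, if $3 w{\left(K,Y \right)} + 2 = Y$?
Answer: $195$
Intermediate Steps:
$w{\left(K,Y \right)} = - \frac{2}{3} + \frac{Y}{3}$
$P{\left(w{\left(-5,0 \right)},-1 - 2 \right)} j{\left(-65 \right)} = \left(-1 - 2\right) \left(-65\right) = \left(-3\right) \left(-65\right) = 195$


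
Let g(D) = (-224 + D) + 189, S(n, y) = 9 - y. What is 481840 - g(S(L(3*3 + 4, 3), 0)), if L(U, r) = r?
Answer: 481866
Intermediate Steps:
g(D) = -35 + D
481840 - g(S(L(3*3 + 4, 3), 0)) = 481840 - (-35 + (9 - 1*0)) = 481840 - (-35 + (9 + 0)) = 481840 - (-35 + 9) = 481840 - 1*(-26) = 481840 + 26 = 481866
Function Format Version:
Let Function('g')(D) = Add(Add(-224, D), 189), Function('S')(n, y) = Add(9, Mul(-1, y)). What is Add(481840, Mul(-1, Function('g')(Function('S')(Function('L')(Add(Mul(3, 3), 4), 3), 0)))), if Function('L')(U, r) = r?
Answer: 481866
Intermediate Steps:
Function('g')(D) = Add(-35, D)
Add(481840, Mul(-1, Function('g')(Function('S')(Function('L')(Add(Mul(3, 3), 4), 3), 0)))) = Add(481840, Mul(-1, Add(-35, Add(9, Mul(-1, 0))))) = Add(481840, Mul(-1, Add(-35, Add(9, 0)))) = Add(481840, Mul(-1, Add(-35, 9))) = Add(481840, Mul(-1, -26)) = Add(481840, 26) = 481866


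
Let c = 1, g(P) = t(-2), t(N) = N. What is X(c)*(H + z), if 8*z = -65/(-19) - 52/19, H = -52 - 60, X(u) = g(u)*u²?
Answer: 17011/76 ≈ 223.83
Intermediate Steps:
g(P) = -2
X(u) = -2*u²
H = -112
z = 13/152 (z = (-65/(-19) - 52/19)/8 = (-65*(-1/19) - 52*1/19)/8 = (65/19 - 52/19)/8 = (⅛)*(13/19) = 13/152 ≈ 0.085526)
X(c)*(H + z) = (-2*1²)*(-112 + 13/152) = -2*1*(-17011/152) = -2*(-17011/152) = 17011/76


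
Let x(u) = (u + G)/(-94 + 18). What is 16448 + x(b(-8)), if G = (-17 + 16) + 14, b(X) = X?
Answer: 1250043/76 ≈ 16448.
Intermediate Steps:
G = 13 (G = -1 + 14 = 13)
x(u) = -13/76 - u/76 (x(u) = (u + 13)/(-94 + 18) = (13 + u)/(-76) = (13 + u)*(-1/76) = -13/76 - u/76)
16448 + x(b(-8)) = 16448 + (-13/76 - 1/76*(-8)) = 16448 + (-13/76 + 2/19) = 16448 - 5/76 = 1250043/76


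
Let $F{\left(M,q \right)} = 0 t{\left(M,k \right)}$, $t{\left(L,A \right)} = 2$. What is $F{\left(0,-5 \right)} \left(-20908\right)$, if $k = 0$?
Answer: $0$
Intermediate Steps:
$F{\left(M,q \right)} = 0$ ($F{\left(M,q \right)} = 0 \cdot 2 = 0$)
$F{\left(0,-5 \right)} \left(-20908\right) = 0 \left(-20908\right) = 0$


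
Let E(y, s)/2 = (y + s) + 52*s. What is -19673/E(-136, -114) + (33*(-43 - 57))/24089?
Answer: 433128097/297643684 ≈ 1.4552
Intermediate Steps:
E(y, s) = 2*y + 106*s (E(y, s) = 2*((y + s) + 52*s) = 2*((s + y) + 52*s) = 2*(y + 53*s) = 2*y + 106*s)
-19673/E(-136, -114) + (33*(-43 - 57))/24089 = -19673/(2*(-136) + 106*(-114)) + (33*(-43 - 57))/24089 = -19673/(-272 - 12084) + (33*(-100))*(1/24089) = -19673/(-12356) - 3300*1/24089 = -19673*(-1/12356) - 3300/24089 = 19673/12356 - 3300/24089 = 433128097/297643684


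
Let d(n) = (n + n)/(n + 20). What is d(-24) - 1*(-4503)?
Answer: 4515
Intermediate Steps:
d(n) = 2*n/(20 + n) (d(n) = (2*n)/(20 + n) = 2*n/(20 + n))
d(-24) - 1*(-4503) = 2*(-24)/(20 - 24) - 1*(-4503) = 2*(-24)/(-4) + 4503 = 2*(-24)*(-¼) + 4503 = 12 + 4503 = 4515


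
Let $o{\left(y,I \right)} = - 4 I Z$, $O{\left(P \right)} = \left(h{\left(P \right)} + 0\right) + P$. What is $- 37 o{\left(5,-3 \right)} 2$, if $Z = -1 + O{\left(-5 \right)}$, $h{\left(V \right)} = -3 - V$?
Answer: $3552$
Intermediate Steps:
$O{\left(P \right)} = -3$ ($O{\left(P \right)} = \left(\left(-3 - P\right) + 0\right) + P = \left(-3 - P\right) + P = -3$)
$Z = -4$ ($Z = -1 - 3 = -4$)
$o{\left(y,I \right)} = 16 I$ ($o{\left(y,I \right)} = - 4 I \left(-4\right) = 16 I$)
$- 37 o{\left(5,-3 \right)} 2 = - 37 \cdot 16 \left(-3\right) 2 = \left(-37\right) \left(-48\right) 2 = 1776 \cdot 2 = 3552$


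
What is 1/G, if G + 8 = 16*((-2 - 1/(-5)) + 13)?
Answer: 5/856 ≈ 0.0058411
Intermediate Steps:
G = 856/5 (G = -8 + 16*((-2 - 1/(-5)) + 13) = -8 + 16*((-2 - 1*(-⅕)) + 13) = -8 + 16*((-2 + ⅕) + 13) = -8 + 16*(-9/5 + 13) = -8 + 16*(56/5) = -8 + 896/5 = 856/5 ≈ 171.20)
1/G = 1/(856/5) = 5/856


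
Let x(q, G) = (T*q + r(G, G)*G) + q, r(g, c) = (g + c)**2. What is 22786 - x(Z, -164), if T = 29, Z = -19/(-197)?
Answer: 3480312144/197 ≈ 1.7667e+7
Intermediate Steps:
r(g, c) = (c + g)**2
Z = 19/197 (Z = -19*(-1/197) = 19/197 ≈ 0.096447)
x(q, G) = 4*G**3 + 30*q (x(q, G) = (29*q + (G + G)**2*G) + q = (29*q + (2*G)**2*G) + q = (29*q + (4*G**2)*G) + q = (29*q + 4*G**3) + q = (4*G**3 + 29*q) + q = 4*G**3 + 30*q)
22786 - x(Z, -164) = 22786 - (4*(-164)**3 + 30*(19/197)) = 22786 - (4*(-4410944) + 570/197) = 22786 - (-17643776 + 570/197) = 22786 - 1*(-3475823302/197) = 22786 + 3475823302/197 = 3480312144/197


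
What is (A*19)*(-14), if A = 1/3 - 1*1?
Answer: 532/3 ≈ 177.33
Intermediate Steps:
A = -⅔ (A = ⅓ - 1 = -⅔ ≈ -0.66667)
(A*19)*(-14) = -⅔*19*(-14) = -38/3*(-14) = 532/3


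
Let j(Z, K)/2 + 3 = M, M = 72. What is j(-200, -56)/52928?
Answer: 69/26464 ≈ 0.0026073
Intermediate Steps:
j(Z, K) = 138 (j(Z, K) = -6 + 2*72 = -6 + 144 = 138)
j(-200, -56)/52928 = 138/52928 = 138*(1/52928) = 69/26464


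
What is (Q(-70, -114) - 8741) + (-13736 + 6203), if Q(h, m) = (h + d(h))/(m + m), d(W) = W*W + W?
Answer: -928808/57 ≈ -16295.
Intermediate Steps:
d(W) = W + W² (d(W) = W² + W = W + W²)
Q(h, m) = (h + h*(1 + h))/(2*m) (Q(h, m) = (h + h*(1 + h))/(m + m) = (h + h*(1 + h))/((2*m)) = (h + h*(1 + h))*(1/(2*m)) = (h + h*(1 + h))/(2*m))
(Q(-70, -114) - 8741) + (-13736 + 6203) = ((½)*(-70)*(2 - 70)/(-114) - 8741) + (-13736 + 6203) = ((½)*(-70)*(-1/114)*(-68) - 8741) - 7533 = (-1190/57 - 8741) - 7533 = -499427/57 - 7533 = -928808/57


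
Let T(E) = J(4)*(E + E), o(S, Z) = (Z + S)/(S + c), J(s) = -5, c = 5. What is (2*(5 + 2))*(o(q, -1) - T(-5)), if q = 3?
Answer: -1393/2 ≈ -696.50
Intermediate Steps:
o(S, Z) = (S + Z)/(5 + S) (o(S, Z) = (Z + S)/(S + 5) = (S + Z)/(5 + S))
T(E) = -10*E (T(E) = -5*(E + E) = -10*E)
(2*(5 + 2))*(o(q, -1) - T(-5)) = (2*(5 + 2))*((3 - 1)/(5 + 3) - (-10)*(-5)) = (2*7)*(2/8 - 1*50) = 14*((⅛)*2 - 50) = 14*(¼ - 50) = 14*(-199/4) = -1393/2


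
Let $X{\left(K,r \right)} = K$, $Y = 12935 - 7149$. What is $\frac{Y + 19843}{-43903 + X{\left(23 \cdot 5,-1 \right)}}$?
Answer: $- \frac{8543}{14596} \approx -0.5853$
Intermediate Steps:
$Y = 5786$ ($Y = 12935 - 7149 = 5786$)
$\frac{Y + 19843}{-43903 + X{\left(23 \cdot 5,-1 \right)}} = \frac{5786 + 19843}{-43903 + 23 \cdot 5} = \frac{25629}{-43903 + 115} = \frac{25629}{-43788} = 25629 \left(- \frac{1}{43788}\right) = - \frac{8543}{14596}$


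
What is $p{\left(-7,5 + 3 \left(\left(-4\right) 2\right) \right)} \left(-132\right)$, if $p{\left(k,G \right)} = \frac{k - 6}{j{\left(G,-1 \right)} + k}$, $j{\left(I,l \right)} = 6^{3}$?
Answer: $\frac{156}{19} \approx 8.2105$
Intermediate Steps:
$j{\left(I,l \right)} = 216$
$p{\left(k,G \right)} = \frac{-6 + k}{216 + k}$ ($p{\left(k,G \right)} = \frac{k - 6}{216 + k} = \frac{-6 + k}{216 + k}$)
$p{\left(-7,5 + 3 \left(\left(-4\right) 2\right) \right)} \left(-132\right) = \frac{-6 - 7}{216 - 7} \left(-132\right) = \frac{1}{209} \left(-13\right) \left(-132\right) = \left(- \frac{13}{209}\right) \left(-132\right) = \frac{156}{19}$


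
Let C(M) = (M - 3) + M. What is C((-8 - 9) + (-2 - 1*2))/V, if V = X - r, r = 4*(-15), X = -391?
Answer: 45/331 ≈ 0.13595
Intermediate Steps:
C(M) = -3 + 2*M (C(M) = (-3 + M) + M = -3 + 2*M)
r = -60
V = -331 (V = -391 - 1*(-60) = -391 + 60 = -331)
C((-8 - 9) + (-2 - 1*2))/V = (-3 + 2*((-8 - 9) + (-2 - 1*2)))/(-331) = (-3 + 2*(-17 + (-2 - 2)))*(-1/331) = (-3 + 2*(-17 - 4))*(-1/331) = (-3 + 2*(-21))*(-1/331) = (-3 - 42)*(-1/331) = -45*(-1/331) = 45/331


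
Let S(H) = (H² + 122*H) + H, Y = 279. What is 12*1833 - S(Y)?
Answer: -90162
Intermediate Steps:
S(H) = H² + 123*H
12*1833 - S(Y) = 12*1833 - 279*(123 + 279) = 21996 - 279*402 = 21996 - 1*112158 = 21996 - 112158 = -90162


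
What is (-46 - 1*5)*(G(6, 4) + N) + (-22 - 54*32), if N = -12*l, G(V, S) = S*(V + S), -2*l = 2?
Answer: -4402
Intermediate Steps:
l = -1 (l = -½*2 = -1)
G(V, S) = S*(S + V)
N = 12 (N = -12*(-1) = 12)
(-46 - 1*5)*(G(6, 4) + N) + (-22 - 54*32) = (-46 - 1*5)*(4*(4 + 6) + 12) + (-22 - 54*32) = (-46 - 5)*(4*10 + 12) + (-22 - 1728) = -51*(40 + 12) - 1750 = -51*52 - 1750 = -2652 - 1750 = -4402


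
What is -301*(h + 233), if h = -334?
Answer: 30401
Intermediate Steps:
-301*(h + 233) = -301*(-334 + 233) = -301*(-101) = 30401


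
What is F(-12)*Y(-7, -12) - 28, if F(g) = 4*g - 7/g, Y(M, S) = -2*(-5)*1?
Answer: -3013/6 ≈ -502.17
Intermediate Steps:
Y(M, S) = 10 (Y(M, S) = 10*1 = 10)
F(g) = -7/g + 4*g
F(-12)*Y(-7, -12) - 28 = (-7/(-12) + 4*(-12))*10 - 28 = (-7*(-1/12) - 48)*10 - 28 = (7/12 - 48)*10 - 28 = -569/12*10 - 28 = -2845/6 - 28 = -3013/6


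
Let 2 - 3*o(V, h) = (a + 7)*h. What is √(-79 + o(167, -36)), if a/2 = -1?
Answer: I*√165/3 ≈ 4.2817*I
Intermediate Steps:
a = -2 (a = 2*(-1) = -2)
o(V, h) = ⅔ - 5*h/3 (o(V, h) = ⅔ - (-2 + 7)*h/3 = ⅔ - 5*h/3)
√(-79 + o(167, -36)) = √(-79 + (⅔ - 5/3*(-36))) = √(-79 + (⅔ + 60)) = √(-79 + 182/3) = √(-55/3) = I*√165/3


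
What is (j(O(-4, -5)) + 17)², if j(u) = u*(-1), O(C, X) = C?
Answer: 441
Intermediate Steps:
j(u) = -u
(j(O(-4, -5)) + 17)² = (-1*(-4) + 17)² = (4 + 17)² = 21² = 441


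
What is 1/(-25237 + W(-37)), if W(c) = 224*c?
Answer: -1/33525 ≈ -2.9828e-5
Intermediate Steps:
1/(-25237 + W(-37)) = 1/(-25237 + 224*(-37)) = 1/(-25237 - 8288) = 1/(-33525) = -1/33525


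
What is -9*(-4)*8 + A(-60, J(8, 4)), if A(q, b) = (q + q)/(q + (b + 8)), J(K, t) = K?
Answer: 3198/11 ≈ 290.73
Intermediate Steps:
A(q, b) = 2*q/(8 + b + q) (A(q, b) = (2*q)/(q + (8 + b)) = (2*q)/(8 + b + q) = 2*q/(8 + b + q))
-9*(-4)*8 + A(-60, J(8, 4)) = -9*(-4)*8 + 2*(-60)/(8 + 8 - 60) = 36*8 + 2*(-60)/(-44) = 288 + 2*(-60)*(-1/44) = 288 + 30/11 = 3198/11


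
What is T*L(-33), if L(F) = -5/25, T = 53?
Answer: -53/5 ≈ -10.600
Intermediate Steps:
L(F) = -⅕ (L(F) = -5*1/25 = -⅕)
T*L(-33) = 53*(-⅕) = -53/5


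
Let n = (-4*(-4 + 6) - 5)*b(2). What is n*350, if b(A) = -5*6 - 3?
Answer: 150150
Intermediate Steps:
b(A) = -33 (b(A) = -30 - 3 = -33)
n = 429 (n = (-4*(-4 + 6) - 5)*(-33) = (-4*2 - 5)*(-33) = (-8 - 5)*(-33) = -13*(-33) = 429)
n*350 = 429*350 = 150150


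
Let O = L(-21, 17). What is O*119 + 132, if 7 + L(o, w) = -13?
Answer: -2248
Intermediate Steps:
L(o, w) = -20 (L(o, w) = -7 - 13 = -20)
O = -20
O*119 + 132 = -20*119 + 132 = -2380 + 132 = -2248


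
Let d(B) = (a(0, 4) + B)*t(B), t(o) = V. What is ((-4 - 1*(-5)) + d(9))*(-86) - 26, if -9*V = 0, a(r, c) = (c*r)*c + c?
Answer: -112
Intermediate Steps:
a(r, c) = c + r*c² (a(r, c) = r*c² + c = c + r*c²)
V = 0 (V = -⅑*0 = 0)
t(o) = 0
d(B) = 0 (d(B) = (4*(1 + 4*0) + B)*0 = (4*(1 + 0) + B)*0 = (4*1 + B)*0 = (4 + B)*0 = 0)
((-4 - 1*(-5)) + d(9))*(-86) - 26 = ((-4 - 1*(-5)) + 0)*(-86) - 26 = ((-4 + 5) + 0)*(-86) - 26 = (1 + 0)*(-86) - 26 = 1*(-86) - 26 = -86 - 26 = -112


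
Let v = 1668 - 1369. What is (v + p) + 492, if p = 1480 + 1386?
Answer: 3657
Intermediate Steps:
v = 299
p = 2866
(v + p) + 492 = (299 + 2866) + 492 = 3165 + 492 = 3657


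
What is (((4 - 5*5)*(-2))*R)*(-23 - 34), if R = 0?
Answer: 0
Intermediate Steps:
(((4 - 5*5)*(-2))*R)*(-23 - 34) = (((4 - 5*5)*(-2))*0)*(-23 - 34) = (((4 - 25)*(-2))*0)*(-57) = (-21*(-2)*0)*(-57) = (42*0)*(-57) = 0*(-57) = 0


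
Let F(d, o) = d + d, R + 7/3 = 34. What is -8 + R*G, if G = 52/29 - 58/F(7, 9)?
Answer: -16729/203 ≈ -82.409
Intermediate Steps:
R = 95/3 (R = -7/3 + 34 = 95/3 ≈ 31.667)
F(d, o) = 2*d
G = -477/203 (G = 52/29 - 58/(2*7) = 52*(1/29) - 58/14 = 52/29 - 58*1/14 = 52/29 - 29/7 = -477/203 ≈ -2.3498)
-8 + R*G = -8 + (95/3)*(-477/203) = -8 - 15105/203 = -16729/203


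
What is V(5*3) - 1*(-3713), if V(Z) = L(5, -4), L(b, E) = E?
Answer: 3709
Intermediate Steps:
V(Z) = -4
V(5*3) - 1*(-3713) = -4 - 1*(-3713) = -4 + 3713 = 3709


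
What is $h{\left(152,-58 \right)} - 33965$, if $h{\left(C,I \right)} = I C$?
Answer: $-42781$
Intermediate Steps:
$h{\left(C,I \right)} = C I$
$h{\left(152,-58 \right)} - 33965 = 152 \left(-58\right) - 33965 = -8816 - 33965 = -42781$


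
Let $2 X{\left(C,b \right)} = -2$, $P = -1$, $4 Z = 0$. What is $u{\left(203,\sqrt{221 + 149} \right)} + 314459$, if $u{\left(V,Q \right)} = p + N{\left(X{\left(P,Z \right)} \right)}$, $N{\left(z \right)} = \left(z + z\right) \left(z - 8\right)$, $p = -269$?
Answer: $314208$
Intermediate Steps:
$Z = 0$ ($Z = \frac{1}{4} \cdot 0 = 0$)
$X{\left(C,b \right)} = -1$ ($X{\left(C,b \right)} = \frac{1}{2} \left(-2\right) = -1$)
$N{\left(z \right)} = 2 z \left(-8 + z\right)$
$u{\left(V,Q \right)} = -251$ ($u{\left(V,Q \right)} = -269 + 2 \left(-1\right) \left(-8 - 1\right) = -269 + 2 \left(-1\right) \left(-9\right) = -269 + 18 = -251$)
$u{\left(203,\sqrt{221 + 149} \right)} + 314459 = -251 + 314459 = 314208$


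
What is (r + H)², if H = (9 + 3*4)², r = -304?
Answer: 18769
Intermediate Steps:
H = 441 (H = (9 + 12)² = 21² = 441)
(r + H)² = (-304 + 441)² = 137² = 18769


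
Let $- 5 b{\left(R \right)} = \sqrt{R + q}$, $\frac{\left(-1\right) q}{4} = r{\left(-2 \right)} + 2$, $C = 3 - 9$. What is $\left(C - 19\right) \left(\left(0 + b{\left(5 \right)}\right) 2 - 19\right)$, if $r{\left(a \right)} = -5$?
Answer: $475 + 10 \sqrt{17} \approx 516.23$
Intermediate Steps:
$C = -6$
$q = 12$ ($q = - 4 \left(-5 + 2\right) = \left(-4\right) \left(-3\right) = 12$)
$b{\left(R \right)} = - \frac{\sqrt{12 + R}}{5}$ ($b{\left(R \right)} = - \frac{\sqrt{R + 12}}{5} = - \frac{\sqrt{12 + R}}{5}$)
$\left(C - 19\right) \left(\left(0 + b{\left(5 \right)}\right) 2 - 19\right) = \left(-6 - 19\right) \left(\left(0 - \frac{\sqrt{12 + 5}}{5}\right) 2 - 19\right) = - 25 \left(\left(0 - \frac{\sqrt{17}}{5}\right) 2 - 19\right) = - 25 \left(- \frac{\sqrt{17}}{5} \cdot 2 - 19\right) = - 25 \left(- \frac{2 \sqrt{17}}{5} - 19\right) = - 25 \left(-19 - \frac{2 \sqrt{17}}{5}\right) = 475 + 10 \sqrt{17}$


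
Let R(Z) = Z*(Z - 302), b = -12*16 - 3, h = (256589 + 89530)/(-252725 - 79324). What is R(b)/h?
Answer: -10726842945/115373 ≈ -92975.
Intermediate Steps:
h = -115373/110683 (h = 346119/(-332049) = 346119*(-1/332049) = -115373/110683 ≈ -1.0424)
b = -195 (b = -192 - 3 = -195)
R(Z) = Z*(-302 + Z)
R(b)/h = (-195*(-302 - 195))/(-115373/110683) = -195*(-497)*(-110683/115373) = 96915*(-110683/115373) = -10726842945/115373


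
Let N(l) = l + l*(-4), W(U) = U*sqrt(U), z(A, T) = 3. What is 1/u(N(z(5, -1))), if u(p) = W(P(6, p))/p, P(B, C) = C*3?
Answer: -I*sqrt(3)/27 ≈ -0.06415*I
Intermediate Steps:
P(B, C) = 3*C
W(U) = U**(3/2)
N(l) = -3*l (N(l) = l - 4*l = -3*l)
u(p) = 3*sqrt(3)*sqrt(p) (u(p) = (3*p)**(3/2)/p = (3*sqrt(3)*p**(3/2))/p = 3*sqrt(3)*sqrt(p))
1/u(N(z(5, -1))) = 1/(3*sqrt(3)*sqrt(-3*3)) = 1/(3*sqrt(3)*sqrt(-9)) = 1/(3*sqrt(3)*(3*I)) = 1/(9*I*sqrt(3)) = -I*sqrt(3)/27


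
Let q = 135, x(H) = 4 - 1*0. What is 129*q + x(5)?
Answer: 17419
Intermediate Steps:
x(H) = 4 (x(H) = 4 + 0 = 4)
129*q + x(5) = 129*135 + 4 = 17415 + 4 = 17419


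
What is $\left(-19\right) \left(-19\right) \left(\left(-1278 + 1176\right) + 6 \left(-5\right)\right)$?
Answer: $-47652$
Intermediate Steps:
$\left(-19\right) \left(-19\right) \left(\left(-1278 + 1176\right) + 6 \left(-5\right)\right) = 361 \left(-102 - 30\right) = 361 \left(-132\right) = -47652$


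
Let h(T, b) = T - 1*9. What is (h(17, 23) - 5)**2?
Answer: 9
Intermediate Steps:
h(T, b) = -9 + T (h(T, b) = T - 9 = -9 + T)
(h(17, 23) - 5)**2 = ((-9 + 17) - 5)**2 = (8 - 5)**2 = 3**2 = 9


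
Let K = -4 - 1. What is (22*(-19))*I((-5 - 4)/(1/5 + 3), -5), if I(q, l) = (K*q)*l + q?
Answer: 122265/4 ≈ 30566.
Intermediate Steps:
K = -5
I(q, l) = q - 5*l*q (I(q, l) = (-5*q)*l + q = -5*l*q + q = q - 5*l*q)
(22*(-19))*I((-5 - 4)/(1/5 + 3), -5) = (22*(-19))*(((-5 - 4)/(1/5 + 3))*(1 - 5*(-5))) = -418*(-9/(1/5 + 3))*(1 + 25) = -418*(-9/16/5)*26 = -418*(-9*5/16)*26 = -(-9405)*26/8 = -418*(-585/8) = 122265/4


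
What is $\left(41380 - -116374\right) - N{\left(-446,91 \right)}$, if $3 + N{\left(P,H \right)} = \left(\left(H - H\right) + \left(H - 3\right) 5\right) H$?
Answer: $117717$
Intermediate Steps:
$N{\left(P,H \right)} = -3 + H \left(-15 + 5 H\right)$ ($N{\left(P,H \right)} = -3 + \left(\left(H - H\right) + \left(H - 3\right) 5\right) H = -3 + \left(0 + \left(-3 + H\right) 5\right) H = -3 + \left(0 + \left(-15 + 5 H\right)\right) H = -3 + \left(-15 + 5 H\right) H = -3 + H \left(-15 + 5 H\right)$)
$\left(41380 - -116374\right) - N{\left(-446,91 \right)} = \left(41380 - -116374\right) - \left(-3 - 1365 + 5 \cdot 91^{2}\right) = \left(41380 + 116374\right) - \left(-3 - 1365 + 5 \cdot 8281\right) = 157754 - \left(-3 - 1365 + 41405\right) = 157754 - 40037 = 117717$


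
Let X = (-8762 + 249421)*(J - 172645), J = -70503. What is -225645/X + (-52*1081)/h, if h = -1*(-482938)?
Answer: -1644589310603887/14129740731087508 ≈ -0.11639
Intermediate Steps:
h = 482938
X = -58515754532 (X = (-8762 + 249421)*(-70503 - 172645) = 240659*(-243148) = -58515754532)
-225645/X + (-52*1081)/h = -225645/(-58515754532) - 52*1081/482938 = -225645*(-1/58515754532) - 56212*1/482938 = 225645/58515754532 - 28106/241469 = -1644589310603887/14129740731087508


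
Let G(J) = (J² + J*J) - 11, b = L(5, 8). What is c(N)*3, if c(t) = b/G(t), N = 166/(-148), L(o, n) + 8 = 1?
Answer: 19166/7743 ≈ 2.4753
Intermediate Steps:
L(o, n) = -7 (L(o, n) = -8 + 1 = -7)
b = -7
N = -83/74 (N = 166*(-1/148) = -83/74 ≈ -1.1216)
G(J) = -11 + 2*J² (G(J) = (J² + J²) - 11 = 2*J² - 11 = -11 + 2*J²)
c(t) = -7/(-11 + 2*t²)
c(N)*3 = -7/(-11 + 2*(-83/74)²)*3 = -7/(-11 + 2*(6889/5476))*3 = -7/(-11 + 6889/2738)*3 = -7/(-23229/2738)*3 = -7*(-2738/23229)*3 = (19166/23229)*3 = 19166/7743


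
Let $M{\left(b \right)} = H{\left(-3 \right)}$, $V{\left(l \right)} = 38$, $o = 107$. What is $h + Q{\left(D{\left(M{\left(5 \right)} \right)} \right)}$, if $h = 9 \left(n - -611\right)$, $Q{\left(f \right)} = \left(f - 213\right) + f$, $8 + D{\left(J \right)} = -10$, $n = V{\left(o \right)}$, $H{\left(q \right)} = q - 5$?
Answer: $5592$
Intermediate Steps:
$H{\left(q \right)} = -5 + q$ ($H{\left(q \right)} = q - 5 = -5 + q$)
$M{\left(b \right)} = -8$ ($M{\left(b \right)} = -5 - 3 = -8$)
$n = 38$
$D{\left(J \right)} = -18$ ($D{\left(J \right)} = -8 - 10 = -18$)
$Q{\left(f \right)} = -213 + 2 f$ ($Q{\left(f \right)} = \left(-213 + f\right) + f = -213 + 2 f$)
$h = 5841$ ($h = 9 \left(38 - -611\right) = 9 \left(38 + 611\right) = 9 \cdot 649 = 5841$)
$h + Q{\left(D{\left(M{\left(5 \right)} \right)} \right)} = 5841 + \left(-213 + 2 \left(-18\right)\right) = 5841 - 249 = 5592$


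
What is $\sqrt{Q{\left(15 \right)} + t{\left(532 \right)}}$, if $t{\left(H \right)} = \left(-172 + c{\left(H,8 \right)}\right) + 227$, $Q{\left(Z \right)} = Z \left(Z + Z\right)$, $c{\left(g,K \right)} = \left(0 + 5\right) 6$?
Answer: $\sqrt{535} \approx 23.13$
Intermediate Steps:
$c{\left(g,K \right)} = 30$ ($c{\left(g,K \right)} = 5 \cdot 6 = 30$)
$Q{\left(Z \right)} = 2 Z^{2}$ ($Q{\left(Z \right)} = Z 2 Z = 2 Z^{2}$)
$t{\left(H \right)} = 85$ ($t{\left(H \right)} = \left(-172 + 30\right) + 227 = -142 + 227 = 85$)
$\sqrt{Q{\left(15 \right)} + t{\left(532 \right)}} = \sqrt{2 \cdot 15^{2} + 85} = \sqrt{2 \cdot 225 + 85} = \sqrt{450 + 85} = \sqrt{535}$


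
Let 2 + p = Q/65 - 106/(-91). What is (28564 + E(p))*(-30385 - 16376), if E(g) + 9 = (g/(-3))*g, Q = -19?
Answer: -21263705613744/15925 ≈ -1.3352e+9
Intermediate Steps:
p = -513/455 (p = -2 + (-19/65 - 106/(-91)) = -2 + (-19*1/65 - 106*(-1/91)) = -2 + (-19/65 + 106/91) = -2 + 397/455 = -513/455 ≈ -1.1275)
E(g) = -9 - g²/3 (E(g) = -9 + (g/(-3))*g = -9 + (g*(-⅓))*g = -9 + (-g/3)*g = -9 - g²/3)
(28564 + E(p))*(-30385 - 16376) = (28564 + (-9 - (-513/455)²/3))*(-30385 - 16376) = (28564 + (-9 - ⅓*263169/207025))*(-46761) = (28564 + (-9 - 87723/207025))*(-46761) = (28564 - 1950948/207025)*(-46761) = (5911511152/207025)*(-46761) = -21263705613744/15925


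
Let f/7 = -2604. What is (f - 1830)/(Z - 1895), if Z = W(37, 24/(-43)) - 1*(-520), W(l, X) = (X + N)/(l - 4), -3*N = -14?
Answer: 85386906/5852845 ≈ 14.589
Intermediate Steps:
f = -18228 (f = 7*(-2604) = -18228)
N = 14/3 (N = -⅓*(-14) = 14/3 ≈ 4.6667)
W(l, X) = (14/3 + X)/(-4 + l) (W(l, X) = (X + 14/3)/(l - 4) = (14/3 + X)/(-4 + l))
Z = 2214170/4257 (Z = (14/3 + 24/(-43))/(-4 + 37) - 1*(-520) = (14/3 + 24*(-1/43))/33 + 520 = (14/3 - 24/43)/33 + 520 = (1/33)*(530/129) + 520 = 530/4257 + 520 = 2214170/4257 ≈ 520.12)
(f - 1830)/(Z - 1895) = (-18228 - 1830)/(2214170/4257 - 1895) = -20058/(-5852845/4257) = -20058*(-4257/5852845) = 85386906/5852845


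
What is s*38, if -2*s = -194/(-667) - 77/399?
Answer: -3721/2001 ≈ -1.8596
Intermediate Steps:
s = -3721/76038 (s = -(-194/(-667) - 77/399)/2 = -(-194*(-1/667) - 77*1/399)/2 = -(194/667 - 11/57)/2 = -½*3721/38019 = -3721/76038 ≈ -0.048936)
s*38 = -3721/76038*38 = -3721/2001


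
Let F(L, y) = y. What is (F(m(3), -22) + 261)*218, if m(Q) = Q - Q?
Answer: 52102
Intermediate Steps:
m(Q) = 0
(F(m(3), -22) + 261)*218 = (-22 + 261)*218 = 239*218 = 52102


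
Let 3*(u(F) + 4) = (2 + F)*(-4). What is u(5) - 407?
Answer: -1261/3 ≈ -420.33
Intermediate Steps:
u(F) = -20/3 - 4*F/3 (u(F) = -4 + ((2 + F)*(-4))/3 = -4 + (-8 - 4*F)/3 = -4 + (-8/3 - 4*F/3) = -20/3 - 4*F/3)
u(5) - 407 = (-20/3 - 4/3*5) - 407 = (-20/3 - 20/3) - 407 = -40/3 - 407 = -1261/3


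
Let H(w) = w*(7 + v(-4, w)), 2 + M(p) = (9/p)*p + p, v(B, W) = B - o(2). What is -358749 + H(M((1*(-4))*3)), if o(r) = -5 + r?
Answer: -358779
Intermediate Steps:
v(B, W) = 3 + B (v(B, W) = B - (-5 + 2) = B - 1*(-3) = B + 3 = 3 + B)
M(p) = 7 + p (M(p) = -2 + ((9/p)*p + p) = -2 + (9 + p) = 7 + p)
H(w) = 6*w (H(w) = w*(7 + (3 - 4)) = w*(7 - 1) = w*6 = 6*w)
-358749 + H(M((1*(-4))*3)) = -358749 + 6*(7 + (1*(-4))*3) = -358749 + 6*(7 - 4*3) = -358749 + 6*(7 - 12) = -358749 + 6*(-5) = -358749 - 30 = -358779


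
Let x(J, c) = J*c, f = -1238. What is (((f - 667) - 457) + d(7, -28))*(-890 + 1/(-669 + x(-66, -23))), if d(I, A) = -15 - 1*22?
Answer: 1812705991/849 ≈ 2.1351e+6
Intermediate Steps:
d(I, A) = -37 (d(I, A) = -15 - 22 = -37)
(((f - 667) - 457) + d(7, -28))*(-890 + 1/(-669 + x(-66, -23))) = (((-1238 - 667) - 457) - 37)*(-890 + 1/(-669 - 66*(-23))) = ((-1905 - 457) - 37)*(-890 + 1/(-669 + 1518)) = (-2362 - 37)*(-890 + 1/849) = -2399*(-890 + 1/849) = -2399*(-755609/849) = 1812705991/849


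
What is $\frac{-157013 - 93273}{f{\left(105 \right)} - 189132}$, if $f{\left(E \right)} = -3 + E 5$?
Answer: $\frac{125143}{94305} \approx 1.327$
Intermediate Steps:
$f{\left(E \right)} = -3 + 5 E$
$\frac{-157013 - 93273}{f{\left(105 \right)} - 189132} = \frac{-157013 - 93273}{\left(-3 + 5 \cdot 105\right) - 189132} = - \frac{250286}{\left(-3 + 525\right) - 189132} = - \frac{250286}{522 - 189132} = - \frac{250286}{-188610} = \left(-250286\right) \left(- \frac{1}{188610}\right) = \frac{125143}{94305}$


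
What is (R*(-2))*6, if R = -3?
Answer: 36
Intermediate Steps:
(R*(-2))*6 = -3*(-2)*6 = 6*6 = 36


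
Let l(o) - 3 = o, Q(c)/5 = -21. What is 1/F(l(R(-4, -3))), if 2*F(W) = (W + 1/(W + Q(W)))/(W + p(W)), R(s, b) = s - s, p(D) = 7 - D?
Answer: 1428/305 ≈ 4.6820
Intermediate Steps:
Q(c) = -105 (Q(c) = 5*(-21) = -105)
R(s, b) = 0
l(o) = 3 + o
F(W) = W/14 + 1/(14*(-105 + W)) (F(W) = ((W + 1/(W - 105))/(W + (7 - W)))/2 = ((W + 1/(-105 + W))/7)/2 = ((W + 1/(-105 + W))*(1/7))/2 = (W/7 + 1/(7*(-105 + W)))/2 = W/14 + 1/(14*(-105 + W)))
1/F(l(R(-4, -3))) = 1/((1 + (3 + 0)**2 - 105*(3 + 0))/(14*(-105 + (3 + 0)))) = 1/((1 + 3**2 - 105*3)/(14*(-105 + 3))) = 1/((1/14)*(1 + 9 - 315)/(-102)) = 1/((1/14)*(-1/102)*(-305)) = 1/(305/1428) = 1428/305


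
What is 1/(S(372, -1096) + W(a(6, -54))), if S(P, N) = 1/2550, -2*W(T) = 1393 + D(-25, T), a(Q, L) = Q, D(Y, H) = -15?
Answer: -2550/1756949 ≈ -0.0014514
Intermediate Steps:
W(T) = -689 (W(T) = -(1393 - 15)/2 = -½*1378 = -689)
S(P, N) = 1/2550
1/(S(372, -1096) + W(a(6, -54))) = 1/(1/2550 - 689) = 1/(-1756949/2550) = -2550/1756949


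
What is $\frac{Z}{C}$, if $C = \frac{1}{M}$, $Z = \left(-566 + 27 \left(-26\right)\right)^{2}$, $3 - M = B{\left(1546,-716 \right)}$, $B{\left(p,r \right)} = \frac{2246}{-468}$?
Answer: $\frac{1467139400}{117} \approx 1.254 \cdot 10^{7}$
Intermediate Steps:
$B{\left(p,r \right)} = - \frac{1123}{234}$ ($B{\left(p,r \right)} = 2246 \left(- \frac{1}{468}\right) = - \frac{1123}{234}$)
$M = \frac{1825}{234}$ ($M = 3 - - \frac{1123}{234} = 3 + \frac{1123}{234} = \frac{1825}{234} \approx 7.7991$)
$Z = 1607824$ ($Z = \left(-566 - 702\right)^{2} = \left(-1268\right)^{2} = 1607824$)
$C = \frac{234}{1825}$ ($C = \frac{1}{\frac{1825}{234}} = \frac{234}{1825} \approx 0.12822$)
$\frac{Z}{C} = \frac{1607824}{\frac{234}{1825}} = 1607824 \cdot \frac{1825}{234} = \frac{1467139400}{117}$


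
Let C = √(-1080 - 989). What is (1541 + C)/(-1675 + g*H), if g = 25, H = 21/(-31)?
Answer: -47771/52450 - 31*I*√2069/52450 ≈ -0.91079 - 0.026884*I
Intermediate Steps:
H = -21/31 (H = 21*(-1/31) = -21/31 ≈ -0.67742)
C = I*√2069 (C = √(-2069) = I*√2069 ≈ 45.486*I)
(1541 + C)/(-1675 + g*H) = (1541 + I*√2069)/(-1675 + 25*(-21/31)) = (1541 + I*√2069)/(-1675 - 525/31) = (1541 + I*√2069)/(-52450/31) = (1541 + I*√2069)*(-31/52450) = -47771/52450 - 31*I*√2069/52450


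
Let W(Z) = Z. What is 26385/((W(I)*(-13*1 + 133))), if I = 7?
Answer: 1759/56 ≈ 31.411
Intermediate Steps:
26385/((W(I)*(-13*1 + 133))) = 26385/((7*(-13*1 + 133))) = 26385/((7*(-13 + 133))) = 26385/((7*120)) = 26385/840 = 26385*(1/840) = 1759/56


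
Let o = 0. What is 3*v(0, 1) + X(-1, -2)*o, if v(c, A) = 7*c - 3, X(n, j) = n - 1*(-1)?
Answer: -9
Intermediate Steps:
X(n, j) = 1 + n (X(n, j) = n + 1 = 1 + n)
v(c, A) = -3 + 7*c
3*v(0, 1) + X(-1, -2)*o = 3*(-3 + 7*0) + (1 - 1)*0 = 3*(-3 + 0) + 0*0 = 3*(-3) + 0 = -9 + 0 = -9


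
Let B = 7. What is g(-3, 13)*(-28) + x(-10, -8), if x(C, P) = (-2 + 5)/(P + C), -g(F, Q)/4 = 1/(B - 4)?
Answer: 223/6 ≈ 37.167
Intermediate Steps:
g(F, Q) = -4/3 (g(F, Q) = -4/(7 - 4) = -4/3)
x(C, P) = 3/(C + P)
g(-3, 13)*(-28) + x(-10, -8) = -4/3*(-28) + 3/(-10 - 8) = 112/3 + 3/(-18) = 112/3 + 3*(-1/18) = 112/3 - ⅙ = 223/6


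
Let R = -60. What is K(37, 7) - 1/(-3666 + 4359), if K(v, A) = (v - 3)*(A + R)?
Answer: -1248787/693 ≈ -1802.0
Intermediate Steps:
K(v, A) = (-60 + A)*(-3 + v) (K(v, A) = (v - 3)*(A - 60) = (-3 + v)*(-60 + A) = (-60 + A)*(-3 + v))
K(37, 7) - 1/(-3666 + 4359) = (180 - 60*37 - 3*7 + 7*37) - 1/(-3666 + 4359) = (180 - 2220 - 21 + 259) - 1/693 = -1802 - 1*1/693 = -1802 - 1/693 = -1248787/693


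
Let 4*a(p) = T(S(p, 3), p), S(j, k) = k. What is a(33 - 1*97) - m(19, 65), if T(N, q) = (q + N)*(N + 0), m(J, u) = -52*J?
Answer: 3769/4 ≈ 942.25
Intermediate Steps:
T(N, q) = N*(N + q) (T(N, q) = (N + q)*N = N*(N + q))
a(p) = 9/4 + 3*p/4 (a(p) = (3*(3 + p))/4 = (9 + 3*p)/4 = 9/4 + 3*p/4)
a(33 - 1*97) - m(19, 65) = (9/4 + 3*(33 - 1*97)/4) - (-52)*19 = (9/4 + 3*(33 - 97)/4) - 1*(-988) = (9/4 + (¾)*(-64)) + 988 = (9/4 - 48) + 988 = -183/4 + 988 = 3769/4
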